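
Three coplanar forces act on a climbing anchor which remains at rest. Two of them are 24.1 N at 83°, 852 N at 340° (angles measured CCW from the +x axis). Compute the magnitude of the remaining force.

F ≈ 847 N

Sum the known components: ΣF_x = 803.6 N, ΣF_y = -267.5 N.
For equilibrium the remaining force must supply (−ΣF_x, −ΣF_y) = (-803.6, 267.5) N.
Magnitude = √((-803.6)² + (267.5)²) = 846.9 N; direction = atan2(267.5, -803.6) = 161.6°.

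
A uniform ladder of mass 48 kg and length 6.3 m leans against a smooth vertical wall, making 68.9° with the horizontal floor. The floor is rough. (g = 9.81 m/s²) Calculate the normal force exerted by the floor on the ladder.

ΣF_y = 0: N_floor = 48×9.81 = 470.88 N.

N_floor ≈ 471 N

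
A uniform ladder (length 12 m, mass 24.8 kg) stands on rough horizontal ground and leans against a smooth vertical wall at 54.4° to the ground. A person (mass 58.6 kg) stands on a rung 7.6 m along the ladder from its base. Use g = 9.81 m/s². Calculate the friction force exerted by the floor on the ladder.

Torques about the foot: N_wall · 12 sin 54.4° = 24.8×9.81×6 cos 54.4° + 58.6×9.81×7.6 cos 54.4° → N_wall = 347.75 N.
ΣF_x = 0: f_floor = N_wall = 347.75 N.

f ≈ 348 N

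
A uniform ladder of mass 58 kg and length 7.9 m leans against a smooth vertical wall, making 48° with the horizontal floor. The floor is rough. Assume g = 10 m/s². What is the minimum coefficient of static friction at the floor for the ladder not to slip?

ΣF_y = 0: N_floor = 58×10 = 580 N.
Torques about the foot: N_wall · 7.9 sin 48° = 58×10×3.95 cos 48° → N_wall = 261.12 N.
ΣF_x = 0: f_floor = N_wall = 261.12 N.
μ_min = f_floor / N_floor = 261.12 / 580 = 0.4502.

μ_min ≈ 0.450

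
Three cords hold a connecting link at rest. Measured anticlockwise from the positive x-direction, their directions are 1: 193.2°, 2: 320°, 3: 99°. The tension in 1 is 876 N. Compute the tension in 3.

T_3 ≈ 1070 N

Resolve: ΣF_x = 876 cos 193.2° + T_2 cos 320° + T_3 cos 99° = 0.
        ΣF_y = 876 sin 193.2° + T_2 sin 320° + T_3 sin 99° = 0.
The known terms sum to (-852.9, -200) N, so 0.7660 T_2 − 0.1564 T_3 = 852.9 and -0.6428 T_2 + 0.9877 T_3 = 200.
Solving simultaneously: T_2 = 1332 N, T_3 = 1069 N.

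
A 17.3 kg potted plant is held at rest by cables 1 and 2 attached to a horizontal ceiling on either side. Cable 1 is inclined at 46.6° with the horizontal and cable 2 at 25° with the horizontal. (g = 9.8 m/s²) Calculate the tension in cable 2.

Weight W = 17.3 × 9.8 = 169.5 N acts straight down.
Horizontal: T_1 cos 46.6° = T_2 cos 25°  →  T_1 = 1.319 T_2.
Vertical: T_1 sin 46.6° + T_2 sin 25° = 169.5.
Substituting the horizontal relation into the vertical equation gives 1.381 T_2 = 169.5, so T_2 = 122.8 N.

T_2 ≈ 123 N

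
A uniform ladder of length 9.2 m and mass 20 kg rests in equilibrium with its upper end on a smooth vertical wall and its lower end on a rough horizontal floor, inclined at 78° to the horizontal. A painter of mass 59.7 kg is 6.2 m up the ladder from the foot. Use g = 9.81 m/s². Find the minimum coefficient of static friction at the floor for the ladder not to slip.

ΣF_y = 0: N_floor = 20×9.81 + 59.7×9.81 = 781.86 N.
Torques about the foot: N_wall · 9.2 sin 78° = 20×9.81×4.6 cos 78° + 59.7×9.81×6.2 cos 78° → N_wall = 104.74 N.
ΣF_x = 0: f_floor = N_wall = 104.74 N.
μ_min = f_floor / N_floor = 104.74 / 781.86 = 0.134.

μ_min ≈ 0.134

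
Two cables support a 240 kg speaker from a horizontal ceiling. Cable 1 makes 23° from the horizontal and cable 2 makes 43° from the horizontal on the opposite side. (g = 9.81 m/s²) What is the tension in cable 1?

Weight W = 240 × 9.81 = 2354 N acts straight down.
Horizontal: T_1 cos 23° = T_2 cos 43°  →  T_2 = 1.259 T_1.
Vertical: T_1 sin 23° + T_2 sin 43° = 2354.
Substituting the horizontal relation into the vertical equation gives 1.249 T_1 = 2354, so T_1 = 1885 N.

T_1 ≈ 1880 N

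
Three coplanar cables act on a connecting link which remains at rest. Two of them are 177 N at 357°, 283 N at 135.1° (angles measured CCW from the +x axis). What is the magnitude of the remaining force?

Sum the known components: ΣF_x = -23.7 N, ΣF_y = 190.5 N.
For equilibrium the remaining force must supply (−ΣF_x, −ΣF_y) = (23.7, -190.5) N.
Magnitude = √((23.7)² + (-190.5)²) = 192 N; direction = atan2(-190.5, 23.7) = 277.1°.

F ≈ 192 N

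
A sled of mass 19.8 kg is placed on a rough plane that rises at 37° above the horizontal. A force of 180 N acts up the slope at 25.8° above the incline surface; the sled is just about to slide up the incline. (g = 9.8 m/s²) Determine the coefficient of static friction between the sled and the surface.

On the verge of sliding up the incline, friction is at its maximum μN and acts down the slope.
Perpendicular to incline: N = W cos 37° − P sin 25.8° = 155 − 78.34 = 76.63 N.
Along incline: P cos 25.8° − μN = W sin 37° → μ = −(W sin 37° − P cos 25.8°) / N = 0.5909.

μ ≈ 0.591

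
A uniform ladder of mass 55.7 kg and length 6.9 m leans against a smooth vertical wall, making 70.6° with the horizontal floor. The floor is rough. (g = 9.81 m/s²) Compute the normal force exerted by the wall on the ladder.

N_wall ≈ 96.2 N

Torques about the foot: N_wall · 6.9 sin 70.6° = 55.7×9.81×3.45 cos 70.6° → N_wall = 96.212 N.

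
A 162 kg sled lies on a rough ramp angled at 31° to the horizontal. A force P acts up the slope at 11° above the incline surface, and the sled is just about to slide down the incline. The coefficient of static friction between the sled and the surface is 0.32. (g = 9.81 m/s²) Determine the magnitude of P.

On the verge of sliding down the incline, friction equals μN and acts up the slope.
Perpendicular: N + P sin 11° = W cos 31° = 1362 N.
Along incline: P cos 11° + μN = W sin 31° with W sin 31° = 818.5 N.
Solving the pair for P and N: P = 415.6 N, N = 1283 N (and f = μN = 410.5 N).

P ≈ 416 N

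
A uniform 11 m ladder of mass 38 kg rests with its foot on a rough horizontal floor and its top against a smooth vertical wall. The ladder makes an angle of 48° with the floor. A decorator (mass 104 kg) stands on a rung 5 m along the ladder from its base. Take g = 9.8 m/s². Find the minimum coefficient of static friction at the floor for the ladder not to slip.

μ_min ≈ 0.420

ΣF_y = 0: N_floor = 38×9.8 + 104×9.8 = 1391.6 N.
Torques about the foot: N_wall · 11 sin 48° = 38×9.8×5.5 cos 48° + 104×9.8×5 cos 48° → N_wall = 584.79 N.
ΣF_x = 0: f_floor = N_wall = 584.79 N.
μ_min = f_floor / N_floor = 584.79 / 1391.6 = 0.4202.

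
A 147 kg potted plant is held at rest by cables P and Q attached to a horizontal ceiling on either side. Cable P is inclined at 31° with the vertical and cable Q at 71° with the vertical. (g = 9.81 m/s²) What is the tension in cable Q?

T_Q ≈ 759 N

Angles from the horizontal: cable P is 90° − 31° = 59°, cable Q is 90° − 71° = 19°.
Weight W = 147 × 9.81 = 1442 N acts straight down.
Horizontal: T_P cos 59° = T_Q cos 19°  →  T_P = 1.836 T_Q.
Vertical: T_P sin 59° + T_Q sin 19° = 1442.
Substituting the horizontal relation into the vertical equation gives 1.899 T_Q = 1442, so T_Q = 759.3 N.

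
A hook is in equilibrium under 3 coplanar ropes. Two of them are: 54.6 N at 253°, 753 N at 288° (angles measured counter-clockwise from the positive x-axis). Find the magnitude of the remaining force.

Sum the known components: ΣF_x = 216.7 N, ΣF_y = -768.4 N.
For equilibrium the remaining force must supply (−ΣF_x, −ΣF_y) = (-216.7, 768.4) N.
Magnitude = √((-216.7)² + (768.4)²) = 798.3 N; direction = atan2(768.4, -216.7) = 105.8°.

F ≈ 798 N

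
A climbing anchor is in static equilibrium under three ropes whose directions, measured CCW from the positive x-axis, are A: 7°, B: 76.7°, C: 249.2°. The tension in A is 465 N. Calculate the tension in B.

T_B ≈ 3150 N

Resolve: ΣF_x = 465 cos 7° + T_B cos 76.7° + T_C cos 249.2° = 0.
        ΣF_y = 465 sin 7° + T_B sin 76.7° + T_C sin 249.2° = 0.
The known terms sum to (461.5, 56.67) N, so 0.2300 T_B − 0.3551 T_C = -461.5 and 0.9732 T_B − 0.9348 T_C = -56.67.
Solving simultaneously: T_B = 3151 N, T_C = 3341 N.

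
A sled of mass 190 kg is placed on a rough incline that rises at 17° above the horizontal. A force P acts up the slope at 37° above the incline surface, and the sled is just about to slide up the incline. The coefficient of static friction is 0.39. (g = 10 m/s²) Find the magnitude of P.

On the verge of sliding up the incline, friction equals μN and acts down the slope.
Perpendicular: N + P sin 37° = W cos 17° = 1817 N.
Along incline: P cos 37° = W sin 17° + μN  with W sin 17° = 555.5 N.
Solving the pair for P and N: P = 1223 N, N = 1081 N (and f = μN = 421.5 N).

P ≈ 1220 N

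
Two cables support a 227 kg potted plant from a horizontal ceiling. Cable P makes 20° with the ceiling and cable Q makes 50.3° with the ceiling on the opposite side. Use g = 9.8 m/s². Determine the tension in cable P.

Weight W = 227 × 9.8 = 2225 N acts straight down.
Horizontal: T_P cos 20° = T_Q cos 50.3°  →  T_Q = 1.471 T_P.
Vertical: T_P sin 20° + T_Q sin 50.3° = 2225.
Substituting the horizontal relation into the vertical equation gives 1.474 T_P = 2225, so T_P = 1509 N.

T_P ≈ 1510 N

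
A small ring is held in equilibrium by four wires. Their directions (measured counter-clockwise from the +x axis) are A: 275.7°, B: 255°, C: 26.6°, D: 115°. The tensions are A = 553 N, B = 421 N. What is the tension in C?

Resolve: ΣF_x = 553 cos 275.7° + 421 cos 255° + T_C cos 26.6° + T_D cos 115° = 0.
        ΣF_y = 553 sin 275.7° + 421 sin 255° + T_C sin 26.6° + T_D sin 115° = 0.
The known terms sum to (-54.04, -956.9) N, so 0.8942 T_C − 0.4226 T_D = 54.04 and 0.4478 T_C + 0.9063 T_D = 956.9.
Solving simultaneously: T_C = 453.6 N, T_D = 831.8 N.

T_C ≈ 454 N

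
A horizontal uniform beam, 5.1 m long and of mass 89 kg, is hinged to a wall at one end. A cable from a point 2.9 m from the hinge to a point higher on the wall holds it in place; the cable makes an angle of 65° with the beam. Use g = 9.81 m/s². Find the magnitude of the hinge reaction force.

|H| ≈ 373 N

Take torques about the hinge: T sin 65° · 2.9 = 89×9.81×2.55 = 2226.4 N·m.
So T = 2226.4 / (0.9063 × 2.9) = 847.08 N.
ΣF_x = 0: H_x = T cos 65° = 357.99 N.
ΣF_y = 0: H_y = (89×9.81) − T sin 65° = 873.09 − 767.72 = 105.37 N.
|H| = √(H_x² + H_y²) = √((357.99)² + (105.37)²) = 373.18 N.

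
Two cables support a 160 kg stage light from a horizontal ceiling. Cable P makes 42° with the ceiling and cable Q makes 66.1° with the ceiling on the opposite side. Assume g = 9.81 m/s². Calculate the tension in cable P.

T_P ≈ 669 N

Weight W = 160 × 9.81 = 1570 N acts straight down.
Horizontal: T_P cos 42° = T_Q cos 66.1°  →  T_Q = 1.834 T_P.
Vertical: T_P sin 42° + T_Q sin 66.1° = 1570.
Substituting the horizontal relation into the vertical equation gives 2.346 T_P = 1570, so T_P = 669 N.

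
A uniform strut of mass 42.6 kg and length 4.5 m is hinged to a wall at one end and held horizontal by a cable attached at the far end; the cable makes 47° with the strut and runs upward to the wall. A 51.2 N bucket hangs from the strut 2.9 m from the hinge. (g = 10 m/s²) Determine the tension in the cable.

Take torques about the hinge: T sin 47° · 4.5 = 42.6×10×2.25 + 51.2×2.9 = 1107 N·m.
So T = 1107 / (0.7314 × 4.5) = 336.36 N.

T ≈ 336 N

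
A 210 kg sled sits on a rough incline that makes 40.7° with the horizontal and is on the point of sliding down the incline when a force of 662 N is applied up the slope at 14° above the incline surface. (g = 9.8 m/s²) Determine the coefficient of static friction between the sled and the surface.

μ ≈ 0.500

On the verge of sliding down the incline, friction is at its maximum μN and acts up the slope.
Perpendicular to incline: N = W cos 40.7° − P sin 14° = 1560 − 160.2 = 1400 N.
Along incline: P cos 14° + μN = W sin 40.7° → μ = (W sin 40.7° − P cos 14°) / N = 0.4997.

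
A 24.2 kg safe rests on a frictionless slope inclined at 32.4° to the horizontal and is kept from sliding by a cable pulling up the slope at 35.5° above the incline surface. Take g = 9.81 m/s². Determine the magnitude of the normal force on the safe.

Take axes along and perpendicular to the incline. Weight components: W sin 32.4° = 127.2 N down-slope, W cos 32.4° = 200.4 N into the surface.
Along incline: T cos 35.5° = W sin 32.4° → T = 156.3 N.
Perpendicular: N = W cos 32.4° − T sin 35.5° = 109.7 N.

N ≈ 110 N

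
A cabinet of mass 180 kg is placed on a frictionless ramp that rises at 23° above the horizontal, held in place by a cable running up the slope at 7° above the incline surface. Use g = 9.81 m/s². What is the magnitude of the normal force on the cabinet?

Take axes along and perpendicular to the incline. Weight components: W sin 23° = 690 N down-slope, W cos 23° = 1625 N into the surface.
Along incline: T cos 7° = W sin 23° → T = 695.1 N.
Perpendicular: N = W cos 23° − T sin 7° = 1541 N.

N ≈ 1540 N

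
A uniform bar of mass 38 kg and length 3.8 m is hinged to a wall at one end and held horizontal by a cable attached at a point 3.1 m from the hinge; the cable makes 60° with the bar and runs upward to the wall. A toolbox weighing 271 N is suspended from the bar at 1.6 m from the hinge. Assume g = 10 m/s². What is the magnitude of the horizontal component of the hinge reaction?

Take torques about the hinge: T sin 60° · 3.1 = 38×10×1.9 + 271×1.6 = 1155.6 N·m.
So T = 1155.6 / (0.8660 × 3.1) = 430.44 N.
ΣF_x = 0: H_x = T cos 60° = 215.22 N.

H_x ≈ 215 N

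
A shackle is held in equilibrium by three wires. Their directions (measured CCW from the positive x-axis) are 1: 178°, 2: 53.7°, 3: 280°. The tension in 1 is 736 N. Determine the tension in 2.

T_2 ≈ 996 N

Resolve: ΣF_x = 736 cos 178° + T_2 cos 53.7° + T_3 cos 280° = 0.
        ΣF_y = 736 sin 178° + T_2 sin 53.7° + T_3 sin 280° = 0.
The known terms sum to (-735.6, 25.69) N, so 0.5920 T_2 + 0.1736 T_3 = 735.6 and 0.8059 T_2 − 0.9848 T_3 = -25.69.
Solving simultaneously: T_2 = 995.8 N, T_3 = 841 N.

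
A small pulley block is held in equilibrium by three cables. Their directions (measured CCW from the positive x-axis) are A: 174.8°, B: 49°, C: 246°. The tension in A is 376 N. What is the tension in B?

T_B ≈ 1220 N

Resolve: ΣF_x = 376 cos 174.8° + T_B cos 49° + T_C cos 246° = 0.
        ΣF_y = 376 sin 174.8° + T_B sin 49° + T_C sin 246° = 0.
The known terms sum to (-374.5, 34.08) N, so 0.6561 T_B − 0.4067 T_C = 374.5 and 0.7547 T_B − 0.9135 T_C = -34.08.
Solving simultaneously: T_B = 1217 N, T_C = 1043 N.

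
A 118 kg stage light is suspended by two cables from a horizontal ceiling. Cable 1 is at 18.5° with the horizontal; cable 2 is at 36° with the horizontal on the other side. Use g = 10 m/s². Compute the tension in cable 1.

T_1 ≈ 1170 N

Weight W = 118 × 10 = 1180 N acts straight down.
Horizontal: T_1 cos 18.5° = T_2 cos 36°  →  T_2 = 1.172 T_1.
Vertical: T_1 sin 18.5° + T_2 sin 36° = 1180.
Substituting the horizontal relation into the vertical equation gives 1.006 T_1 = 1180, so T_1 = 1173 N.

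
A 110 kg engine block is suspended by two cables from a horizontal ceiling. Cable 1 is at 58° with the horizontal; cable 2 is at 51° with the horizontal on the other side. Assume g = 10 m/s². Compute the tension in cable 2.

Weight W = 110 × 10 = 1100 N acts straight down.
Horizontal: T_1 cos 58° = T_2 cos 51°  →  T_1 = 1.188 T_2.
Vertical: T_1 sin 58° + T_2 sin 51° = 1100.
Substituting the horizontal relation into the vertical equation gives 1.784 T_2 = 1100, so T_2 = 616.5 N.

T_2 ≈ 616 N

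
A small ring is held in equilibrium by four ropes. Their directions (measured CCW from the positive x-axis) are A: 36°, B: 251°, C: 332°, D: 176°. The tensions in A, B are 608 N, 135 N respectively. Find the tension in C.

T_C ≈ 640 N

Resolve: ΣF_x = 608 cos 36° + 135 cos 251° + T_C cos 332° + T_D cos 176° = 0.
        ΣF_y = 608 sin 36° + 135 sin 251° + T_C sin 332° + T_D sin 176° = 0.
The known terms sum to (447.9, 229.7) N, so 0.8829 T_C − 0.9976 T_D = -447.9 and -0.4695 T_C + 0.0698 T_D = -229.7.
Solving simultaneously: T_C = 640.3 N, T_D = 1016 N.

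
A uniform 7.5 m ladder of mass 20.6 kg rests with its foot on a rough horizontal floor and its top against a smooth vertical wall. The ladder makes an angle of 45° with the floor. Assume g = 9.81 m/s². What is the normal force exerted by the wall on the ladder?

N_wall ≈ 101 N

Torques about the foot: N_wall · 7.5 sin 45° = 20.6×9.81×3.75 cos 45° → N_wall = 101.04 N.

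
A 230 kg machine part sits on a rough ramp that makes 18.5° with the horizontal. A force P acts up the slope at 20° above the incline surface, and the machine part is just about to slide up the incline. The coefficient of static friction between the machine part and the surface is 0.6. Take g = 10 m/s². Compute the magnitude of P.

P ≈ 1780 N

On the verge of sliding up the incline, friction equals μN and acts down the slope.
Perpendicular: N + P sin 20° = W cos 18.5° = 2181 N.
Along incline: P cos 20° = W sin 18.5° + μN  with W sin 18.5° = 729.8 N.
Solving the pair for P and N: P = 1780 N, N = 1572 N (and f = μN = 943.3 N).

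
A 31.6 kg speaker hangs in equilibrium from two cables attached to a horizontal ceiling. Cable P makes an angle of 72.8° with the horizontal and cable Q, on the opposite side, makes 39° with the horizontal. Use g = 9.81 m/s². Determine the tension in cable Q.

Weight W = 31.6 × 9.81 = 310 N acts straight down.
Horizontal: T_P cos 72.8° = T_Q cos 39°  →  T_P = 2.628 T_Q.
Vertical: T_P sin 72.8° + T_Q sin 39° = 310.
Substituting the horizontal relation into the vertical equation gives 3.14 T_Q = 310, so T_Q = 98.73 N.

T_Q ≈ 98.7 N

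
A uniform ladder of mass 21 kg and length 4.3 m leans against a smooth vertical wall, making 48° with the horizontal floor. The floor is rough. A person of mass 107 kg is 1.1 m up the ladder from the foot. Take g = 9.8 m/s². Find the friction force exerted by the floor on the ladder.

Torques about the foot: N_wall · 4.3 sin 48° = 21×9.8×2.15 cos 48° + 107×9.8×1.1 cos 48° → N_wall = 334.18 N.
ΣF_x = 0: f_floor = N_wall = 334.18 N.

f ≈ 334 N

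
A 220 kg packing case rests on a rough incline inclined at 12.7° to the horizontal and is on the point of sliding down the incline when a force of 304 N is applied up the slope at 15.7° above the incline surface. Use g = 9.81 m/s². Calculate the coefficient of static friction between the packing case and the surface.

μ ≈ 0.0899

On the verge of sliding down the incline, friction is at its maximum μN and acts up the slope.
Perpendicular to incline: N = W cos 12.7° − P sin 15.7° = 2105 − 82.26 = 2023 N.
Along incline: P cos 15.7° + μN = W sin 12.7° → μ = (W sin 12.7° − P cos 15.7°) / N = 0.08987.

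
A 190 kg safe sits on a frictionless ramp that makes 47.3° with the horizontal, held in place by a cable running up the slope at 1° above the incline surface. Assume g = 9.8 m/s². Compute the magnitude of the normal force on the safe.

N ≈ 1240 N

Take axes along and perpendicular to the incline. Weight components: W sin 47.3° = 1368 N down-slope, W cos 47.3° = 1263 N into the surface.
Along incline: T cos 1° = W sin 47.3° → T = 1369 N.
Perpendicular: N = W cos 47.3° − T sin 1° = 1239 N.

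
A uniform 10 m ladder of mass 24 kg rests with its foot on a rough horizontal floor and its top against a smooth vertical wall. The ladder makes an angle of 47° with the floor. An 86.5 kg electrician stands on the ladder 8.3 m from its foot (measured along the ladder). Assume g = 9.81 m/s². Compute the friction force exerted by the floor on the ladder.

f ≈ 767 N

Torques about the foot: N_wall · 10 sin 47° = 24×9.81×5 cos 47° + 86.5×9.81×8.3 cos 47° → N_wall = 766.55 N.
ΣF_x = 0: f_floor = N_wall = 766.55 N.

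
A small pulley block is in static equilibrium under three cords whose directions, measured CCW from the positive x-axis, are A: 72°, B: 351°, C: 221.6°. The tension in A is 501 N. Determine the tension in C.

Resolve: ΣF_x = 501 cos 72° + T_B cos 351° + T_C cos 221.6° = 0.
        ΣF_y = 501 sin 72° + T_B sin 351° + T_C sin 221.6° = 0.
The known terms sum to (154.8, 476.5) N, so 0.9877 T_B − 0.7478 T_C = -154.8 and -0.1564 T_B − 0.6639 T_C = -476.5.
Solving simultaneously: T_B = 328.1 N, T_C = 640.4 N.

T_C ≈ 640 N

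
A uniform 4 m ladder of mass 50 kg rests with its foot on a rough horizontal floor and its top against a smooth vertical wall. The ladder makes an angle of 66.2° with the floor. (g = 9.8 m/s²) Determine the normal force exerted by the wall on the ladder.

Torques about the foot: N_wall · 4 sin 66.2° = 50×9.8×2 cos 66.2° → N_wall = 108.06 N.

N_wall ≈ 108 N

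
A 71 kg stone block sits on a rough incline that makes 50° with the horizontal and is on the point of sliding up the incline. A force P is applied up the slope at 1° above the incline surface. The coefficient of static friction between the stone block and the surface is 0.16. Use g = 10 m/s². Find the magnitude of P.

On the verge of sliding up the incline, friction equals μN and acts down the slope.
Perpendicular: N + P sin 1° = W cos 50° = 456.4 N.
Along incline: P cos 1° = W sin 50° + μN  with W sin 50° = 543.9 N.
Solving the pair for P and N: P = 615.3 N, N = 445.6 N (and f = μN = 71.3 N).

P ≈ 615 N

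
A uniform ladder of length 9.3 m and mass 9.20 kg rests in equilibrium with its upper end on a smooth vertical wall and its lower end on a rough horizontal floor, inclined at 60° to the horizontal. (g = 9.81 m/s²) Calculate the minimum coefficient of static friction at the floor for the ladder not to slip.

ΣF_y = 0: N_floor = 9.20×9.81 = 90.252 N.
Torques about the foot: N_wall · 9.3 sin 60° = 9.20×9.81×4.65 cos 60° → N_wall = 26.054 N.
ΣF_x = 0: f_floor = N_wall = 26.054 N.
μ_min = f_floor / N_floor = 26.054 / 90.252 = 0.2887.

μ_min ≈ 0.289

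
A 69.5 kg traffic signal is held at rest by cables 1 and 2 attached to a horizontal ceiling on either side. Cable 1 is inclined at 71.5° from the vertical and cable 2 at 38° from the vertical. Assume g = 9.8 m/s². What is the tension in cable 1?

Angles from the horizontal: cable 1 is 90° − 71.5° = 18.5°, cable 2 is 90° − 38° = 52°.
Weight W = 69.5 × 9.8 = 681.1 N acts straight down.
Horizontal: T_1 cos 18.5° = T_2 cos 52°  →  T_2 = 1.54 T_1.
Vertical: T_1 sin 18.5° + T_2 sin 52° = 681.1.
Substituting the horizontal relation into the vertical equation gives 1.531 T_1 = 681.1, so T_1 = 444.8 N.

T_1 ≈ 445 N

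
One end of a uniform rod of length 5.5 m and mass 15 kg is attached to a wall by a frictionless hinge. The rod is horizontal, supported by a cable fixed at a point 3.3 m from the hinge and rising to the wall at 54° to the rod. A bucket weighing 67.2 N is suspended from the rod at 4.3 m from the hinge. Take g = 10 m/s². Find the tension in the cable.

Take torques about the hinge: T sin 54° · 3.3 = 15×10×2.75 + 67.2×4.3 = 701.46 N·m.
So T = 701.46 / (0.8090 × 3.3) = 262.74 N.

T ≈ 263 N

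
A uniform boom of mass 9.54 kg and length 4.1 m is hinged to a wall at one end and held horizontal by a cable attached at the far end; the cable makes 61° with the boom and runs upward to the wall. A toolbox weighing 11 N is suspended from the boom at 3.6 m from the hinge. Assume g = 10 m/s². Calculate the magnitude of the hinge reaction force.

Take torques about the hinge: T sin 61° · 4.1 = 9.54×10×2.05 + 11×3.6 = 235.17 N·m.
So T = 235.17 / (0.8746 × 4.1) = 65.581 N.
ΣF_x = 0: H_x = T cos 61° = 31.794 N.
ΣF_y = 0: H_y = (9.54×10 + 11) − T sin 61° = 106.4 − 57.359 = 49.041 N.
|H| = √(H_x² + H_y²) = √((31.794)² + (49.041)²) = 58.446 N.

|H| ≈ 58.4 N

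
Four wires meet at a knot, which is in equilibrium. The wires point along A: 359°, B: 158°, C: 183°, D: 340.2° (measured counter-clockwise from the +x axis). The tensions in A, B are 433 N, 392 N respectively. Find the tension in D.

Resolve: ΣF_x = 433 cos 359° + 392 cos 158° + T_C cos 183° + T_D cos 340.2° = 0.
        ΣF_y = 433 sin 359° + 392 sin 158° + T_C sin 183° + T_D sin 340.2° = 0.
The known terms sum to (69.48, 139.3) N, so -0.9986 T_C + 0.9409 T_D = -69.48 and -0.0523 T_C − 0.3387 T_D = -139.3.
Solving simultaneously: T_C = 398.9 N, T_D = 349.6 N.

T_D ≈ 350 N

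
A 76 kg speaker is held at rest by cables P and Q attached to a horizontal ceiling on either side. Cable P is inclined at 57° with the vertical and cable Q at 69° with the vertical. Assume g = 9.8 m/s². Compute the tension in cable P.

T_P ≈ 859 N

Angles from the horizontal: cable P is 90° − 57° = 33°, cable Q is 90° − 69° = 21°.
Weight W = 76 × 9.8 = 744.8 N acts straight down.
Horizontal: T_P cos 33° = T_Q cos 21°  →  T_Q = 0.8983 T_P.
Vertical: T_P sin 33° + T_Q sin 21° = 744.8.
Substituting the horizontal relation into the vertical equation gives 0.8666 T_P = 744.8, so T_P = 859.5 N.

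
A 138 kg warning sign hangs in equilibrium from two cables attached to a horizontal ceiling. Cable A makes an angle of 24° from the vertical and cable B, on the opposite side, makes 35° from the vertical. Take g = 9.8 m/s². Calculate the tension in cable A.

T_A ≈ 905 N

Angles from the horizontal: cable A is 90° − 24° = 66°, cable B is 90° − 35° = 55°.
Weight W = 138 × 9.8 = 1352 N acts straight down.
Horizontal: T_A cos 66° = T_B cos 55°  →  T_B = 0.7091 T_A.
Vertical: T_A sin 66° + T_B sin 55° = 1352.
Substituting the horizontal relation into the vertical equation gives 1.494 T_A = 1352, so T_A = 905 N.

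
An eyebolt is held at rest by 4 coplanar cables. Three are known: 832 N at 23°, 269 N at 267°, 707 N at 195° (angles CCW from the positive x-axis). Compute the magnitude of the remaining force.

Sum the known components: ΣF_x = 68.87 N, ΣF_y = -126.5 N.
For equilibrium the remaining force must supply (−ΣF_x, −ΣF_y) = (-68.87, 126.5) N.
Magnitude = √((-68.87)² + (126.5)²) = 144.1 N; direction = atan2(126.5, -68.87) = 118.6°.

F ≈ 144 N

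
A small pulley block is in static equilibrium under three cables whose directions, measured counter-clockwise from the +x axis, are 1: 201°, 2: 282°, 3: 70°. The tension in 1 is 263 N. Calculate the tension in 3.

T_3 ≈ 490 N

Resolve: ΣF_x = 263 cos 201° + T_2 cos 282° + T_3 cos 70° = 0.
        ΣF_y = 263 sin 201° + T_2 sin 282° + T_3 sin 70° = 0.
The known terms sum to (-245.5, -94.25) N, so 0.2079 T_2 + 0.3420 T_3 = 245.5 and -0.9781 T_2 + 0.9397 T_3 = 94.25.
Solving simultaneously: T_2 = 374.6 N, T_3 = 490.2 N.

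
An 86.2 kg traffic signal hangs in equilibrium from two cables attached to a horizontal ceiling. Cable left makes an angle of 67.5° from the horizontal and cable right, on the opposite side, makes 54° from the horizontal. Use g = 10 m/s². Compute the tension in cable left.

Weight W = 86.2 × 10 = 862 N acts straight down.
Horizontal: T_left cos 67.5° = T_right cos 54°  →  T_right = 0.6511 T_left.
Vertical: T_left sin 67.5° + T_right sin 54° = 862.
Substituting the horizontal relation into the vertical equation gives 1.451 T_left = 862, so T_left = 594.2 N.

T_left ≈ 594 N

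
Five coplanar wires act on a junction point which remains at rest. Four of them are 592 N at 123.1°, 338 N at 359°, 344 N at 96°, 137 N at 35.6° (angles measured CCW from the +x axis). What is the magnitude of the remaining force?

Sum the known components: ΣF_x = 90.09 N, ΣF_y = 911.9 N.
For equilibrium the remaining force must supply (−ΣF_x, −ΣF_y) = (-90.09, -911.9) N.
Magnitude = √((-90.09)² + (-911.9)²) = 916.3 N; direction = atan2(-911.9, -90.09) = 264.4°.

F ≈ 916 N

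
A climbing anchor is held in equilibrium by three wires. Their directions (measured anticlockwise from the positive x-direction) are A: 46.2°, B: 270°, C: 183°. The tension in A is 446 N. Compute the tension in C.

T_C ≈ 309 N

Resolve: ΣF_x = 446 cos 46.2° + T_B cos 270° + T_C cos 183° = 0.
        ΣF_y = 446 sin 46.2° + T_B sin 270° + T_C sin 183° = 0.
The known terms sum to (308.7, 321.9) N, so 0.0000 T_B − 0.9986 T_C = -308.7 and -1.0000 T_B − 0.0523 T_C = -321.9.
Solving simultaneously: T_B = 305.7 N, T_C = 309.1 N.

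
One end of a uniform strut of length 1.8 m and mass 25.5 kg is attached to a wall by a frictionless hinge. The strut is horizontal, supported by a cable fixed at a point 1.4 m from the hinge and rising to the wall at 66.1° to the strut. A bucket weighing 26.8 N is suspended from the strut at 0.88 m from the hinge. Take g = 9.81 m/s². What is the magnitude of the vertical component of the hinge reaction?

|H_y| ≈ 99.3 N

Take torques about the hinge: T sin 66.1° · 1.4 = 25.5×9.81×0.9 + 26.8×0.88 = 248.72 N·m.
So T = 248.72 / (0.9143 × 1.4) = 194.32 N.
ΣF_y = 0: H_y = (25.5×9.81 + 26.8) − T sin 66.1° = 276.95 − 177.66 = 99.295 N.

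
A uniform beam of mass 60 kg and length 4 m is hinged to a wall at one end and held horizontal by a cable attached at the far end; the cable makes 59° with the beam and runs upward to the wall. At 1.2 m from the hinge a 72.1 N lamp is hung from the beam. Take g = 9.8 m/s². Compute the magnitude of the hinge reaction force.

|H| ≈ 393 N

Take torques about the hinge: T sin 59° · 4 = 60×9.8×2 + 72.1×1.2 = 1262.5 N·m.
So T = 1262.5 / (0.8572 × 4) = 368.22 N.
ΣF_x = 0: H_x = T cos 59° = 189.65 N.
ΣF_y = 0: H_y = (60×9.8 + 72.1) − T sin 59° = 660.1 − 315.63 = 344.47 N.
|H| = √(H_x² + H_y²) = √((189.65)² + (344.47)²) = 393.23 N.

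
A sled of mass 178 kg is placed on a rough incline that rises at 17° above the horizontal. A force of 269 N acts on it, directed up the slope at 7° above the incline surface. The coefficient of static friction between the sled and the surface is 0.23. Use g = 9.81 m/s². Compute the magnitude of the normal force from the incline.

Axes along / perpendicular to the incline. W sin 17° = 510.5 N down-slope; W cos 17° = 1670 N into the surface.
Perpendicular: N = W cos 17° − P sin 7° = 1670 − 32.78 = 1637 N.
Along incline: P cos 7° + f = W sin 17° (friction acts up-slope) → f = 510.5 − 267 = 243.5 N.
|f| = 243.5 N ≤ μN = 376.5 N, so the sled is indeed static.

N ≈ 1640 N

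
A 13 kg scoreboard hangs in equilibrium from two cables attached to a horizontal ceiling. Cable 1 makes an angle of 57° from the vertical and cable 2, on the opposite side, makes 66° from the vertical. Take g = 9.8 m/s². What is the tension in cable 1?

T_1 ≈ 139 N

Angles from the horizontal: cable 1 is 90° − 57° = 33°, cable 2 is 90° − 66° = 24°.
Weight W = 13 × 9.8 = 127.4 N acts straight down.
Horizontal: T_1 cos 33° = T_2 cos 24°  →  T_2 = 0.918 T_1.
Vertical: T_1 sin 33° + T_2 sin 24° = 127.4.
Substituting the horizontal relation into the vertical equation gives 0.918 T_1 = 127.4, so T_1 = 138.8 N.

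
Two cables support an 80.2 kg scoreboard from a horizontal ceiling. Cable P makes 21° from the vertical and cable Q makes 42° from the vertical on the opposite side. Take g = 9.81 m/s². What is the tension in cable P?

T_P ≈ 591 N

Angles from the horizontal: cable P is 90° − 21° = 69°, cable Q is 90° − 42° = 48°.
Weight W = 80.2 × 9.81 = 786.8 N acts straight down.
Horizontal: T_P cos 69° = T_Q cos 48°  →  T_Q = 0.5356 T_P.
Vertical: T_P sin 69° + T_Q sin 48° = 786.8.
Substituting the horizontal relation into the vertical equation gives 1.332 T_P = 786.8, so T_P = 590.8 N.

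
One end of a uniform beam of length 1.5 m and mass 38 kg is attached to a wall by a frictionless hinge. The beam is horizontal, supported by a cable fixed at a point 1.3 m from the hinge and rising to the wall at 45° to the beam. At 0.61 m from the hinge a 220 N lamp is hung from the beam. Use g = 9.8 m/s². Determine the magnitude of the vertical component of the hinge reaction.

Take torques about the hinge: T sin 45° · 1.3 = 38×9.8×0.75 + 220×0.61 = 413.5 N·m.
So T = 413.5 / (0.7071 × 1.3) = 449.83 N.
ΣF_y = 0: H_y = (38×9.8 + 220) − T sin 45° = 592.4 − 318.08 = 274.32 N.

|H_y| ≈ 274 N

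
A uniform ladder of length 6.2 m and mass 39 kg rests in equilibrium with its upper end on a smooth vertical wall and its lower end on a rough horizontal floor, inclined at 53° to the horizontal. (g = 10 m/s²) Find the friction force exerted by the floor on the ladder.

f ≈ 147 N

Torques about the foot: N_wall · 6.2 sin 53° = 39×10×3.1 cos 53° → N_wall = 146.94 N.
ΣF_x = 0: f_floor = N_wall = 146.94 N.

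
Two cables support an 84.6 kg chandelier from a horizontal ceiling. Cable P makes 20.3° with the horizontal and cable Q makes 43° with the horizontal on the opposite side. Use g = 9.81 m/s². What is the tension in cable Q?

Weight W = 84.6 × 9.81 = 829.9 N acts straight down.
Horizontal: T_P cos 20.3° = T_Q cos 43°  →  T_P = 0.7798 T_Q.
Vertical: T_P sin 20.3° + T_Q sin 43° = 829.9.
Substituting the horizontal relation into the vertical equation gives 0.9525 T_Q = 829.9, so T_Q = 871.3 N.

T_Q ≈ 871 N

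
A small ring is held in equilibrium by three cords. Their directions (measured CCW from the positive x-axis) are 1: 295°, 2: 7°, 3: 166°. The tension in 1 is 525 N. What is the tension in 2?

Resolve: ΣF_x = 525 cos 295° + T_2 cos 7° + T_3 cos 166° = 0.
        ΣF_y = 525 sin 295° + T_2 sin 7° + T_3 sin 166° = 0.
The known terms sum to (221.9, -475.8) N, so 0.9925 T_2 − 0.9703 T_3 = -221.9 and 0.1219 T_2 + 0.2419 T_3 = 475.8.
Solving simultaneously: T_2 = 1138 N, T_3 = 1393 N.

T_2 ≈ 1140 N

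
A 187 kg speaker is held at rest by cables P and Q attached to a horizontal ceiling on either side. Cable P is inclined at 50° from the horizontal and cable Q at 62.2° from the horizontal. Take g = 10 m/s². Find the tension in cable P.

Weight W = 187 × 10 = 1870 N acts straight down.
Horizontal: T_P cos 50° = T_Q cos 62.2°  →  T_Q = 1.378 T_P.
Vertical: T_P sin 50° + T_Q sin 62.2° = 1870.
Substituting the horizontal relation into the vertical equation gives 1.985 T_P = 1870, so T_P = 942 N.

T_P ≈ 942 N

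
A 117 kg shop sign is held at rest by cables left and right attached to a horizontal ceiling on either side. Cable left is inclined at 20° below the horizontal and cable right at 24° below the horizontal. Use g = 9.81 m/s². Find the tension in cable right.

Weight W = 117 × 9.81 = 1148 N acts straight down.
Horizontal: T_left cos 20° = T_right cos 24°  →  T_left = 0.9722 T_right.
Vertical: T_left sin 20° + T_right sin 24° = 1148.
Substituting the horizontal relation into the vertical equation gives 0.7392 T_right = 1148, so T_right = 1553 N.

T_right ≈ 1550 N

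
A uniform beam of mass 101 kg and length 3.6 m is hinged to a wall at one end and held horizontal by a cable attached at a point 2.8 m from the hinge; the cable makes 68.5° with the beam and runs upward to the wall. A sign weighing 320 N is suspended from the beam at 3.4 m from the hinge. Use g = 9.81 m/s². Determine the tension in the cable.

Take torques about the hinge: T sin 68.5° · 2.8 = 101×9.81×1.8 + 320×3.4 = 2871.5 N·m.
So T = 2871.5 / (0.9304 × 2.8) = 1102.2 N.

T ≈ 1100 N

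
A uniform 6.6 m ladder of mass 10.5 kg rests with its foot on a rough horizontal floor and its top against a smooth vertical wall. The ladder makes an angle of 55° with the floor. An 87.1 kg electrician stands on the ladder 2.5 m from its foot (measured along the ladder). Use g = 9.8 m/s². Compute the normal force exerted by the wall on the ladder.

Torques about the foot: N_wall · 6.6 sin 55° = 10.5×9.8×3.3 cos 55° + 87.1×9.8×2.5 cos 55° → N_wall = 262.42 N.

N_wall ≈ 262 N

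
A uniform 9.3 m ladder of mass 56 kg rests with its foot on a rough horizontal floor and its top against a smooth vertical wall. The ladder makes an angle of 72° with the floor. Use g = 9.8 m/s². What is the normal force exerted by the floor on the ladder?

N_floor ≈ 549 N

ΣF_y = 0: N_floor = 56×9.8 = 548.8 N.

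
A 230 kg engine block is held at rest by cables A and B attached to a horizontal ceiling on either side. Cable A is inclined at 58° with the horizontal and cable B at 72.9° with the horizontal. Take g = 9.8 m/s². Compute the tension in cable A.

T_A ≈ 877 N

Weight W = 230 × 9.8 = 2254 N acts straight down.
Horizontal: T_A cos 58° = T_B cos 72.9°  →  T_B = 1.802 T_A.
Vertical: T_A sin 58° + T_B sin 72.9° = 2254.
Substituting the horizontal relation into the vertical equation gives 2.571 T_A = 2254, so T_A = 876.8 N.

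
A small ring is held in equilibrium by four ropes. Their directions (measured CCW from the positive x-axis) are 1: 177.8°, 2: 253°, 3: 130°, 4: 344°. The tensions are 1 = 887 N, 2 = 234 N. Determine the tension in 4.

Resolve: ΣF_x = 887 cos 177.8° + 234 cos 253° + T_3 cos 130° + T_4 cos 344° = 0.
        ΣF_y = 887 sin 177.8° + 234 sin 253° + T_3 sin 130° + T_4 sin 344° = 0.
The known terms sum to (-954.8, -189.7) N, so -0.6428 T_3 + 0.9613 T_4 = 954.8 and 0.7660 T_3 − 0.2756 T_4 = 189.7.
Solving simultaneously: T_3 = 796.8 N, T_4 = 1526 N.

T_4 ≈ 1530 N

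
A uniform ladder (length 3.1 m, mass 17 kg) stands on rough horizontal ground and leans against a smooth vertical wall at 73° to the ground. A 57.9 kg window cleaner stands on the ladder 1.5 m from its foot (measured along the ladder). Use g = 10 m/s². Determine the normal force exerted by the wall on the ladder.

Torques about the foot: N_wall · 3.1 sin 73° = 17×10×1.55 cos 73° + 57.9×10×1.5 cos 73° → N_wall = 111.64 N.

N_wall ≈ 112 N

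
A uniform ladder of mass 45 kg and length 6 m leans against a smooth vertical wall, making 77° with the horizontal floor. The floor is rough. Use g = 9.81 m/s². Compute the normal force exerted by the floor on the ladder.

N_floor ≈ 441 N

ΣF_y = 0: N_floor = 45×9.81 = 441.45 N.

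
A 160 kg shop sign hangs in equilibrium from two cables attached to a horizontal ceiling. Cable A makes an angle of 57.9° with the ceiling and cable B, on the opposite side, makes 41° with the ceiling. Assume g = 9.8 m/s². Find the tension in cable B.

Weight W = 160 × 9.8 = 1568 N acts straight down.
Horizontal: T_A cos 57.9° = T_B cos 41°  →  T_A = 1.42 T_B.
Vertical: T_A sin 57.9° + T_B sin 41° = 1568.
Substituting the horizontal relation into the vertical equation gives 1.859 T_B = 1568, so T_B = 843.4 N.

T_B ≈ 843 N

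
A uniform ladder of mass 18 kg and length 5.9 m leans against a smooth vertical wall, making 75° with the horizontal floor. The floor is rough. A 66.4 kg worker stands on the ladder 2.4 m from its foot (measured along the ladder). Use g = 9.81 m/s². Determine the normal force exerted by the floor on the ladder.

N_floor ≈ 828 N

ΣF_y = 0: N_floor = 18×9.81 + 66.4×9.81 = 827.96 N.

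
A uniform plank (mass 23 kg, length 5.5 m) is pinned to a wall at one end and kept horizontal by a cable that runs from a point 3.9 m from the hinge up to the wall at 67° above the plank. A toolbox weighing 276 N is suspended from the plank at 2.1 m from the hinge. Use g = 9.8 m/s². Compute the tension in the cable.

T ≈ 334 N

Take torques about the hinge: T sin 67° · 3.9 = 23×9.8×2.75 + 276×2.1 = 1199.5 N·m.
So T = 1199.5 / (0.9205 × 3.9) = 334.11 N.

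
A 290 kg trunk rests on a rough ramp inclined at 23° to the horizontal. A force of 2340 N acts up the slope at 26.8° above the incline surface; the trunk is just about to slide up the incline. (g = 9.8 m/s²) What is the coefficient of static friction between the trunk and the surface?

On the verge of sliding up the incline, friction is at its maximum μN and acts down the slope.
Perpendicular to incline: N = W cos 23° − P sin 26.8° = 2616 − 1055 = 1561 N.
Along incline: P cos 26.8° − μN = W sin 23° → μ = −(W sin 23° − P cos 26.8°) / N = 0.6266.

μ ≈ 0.627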